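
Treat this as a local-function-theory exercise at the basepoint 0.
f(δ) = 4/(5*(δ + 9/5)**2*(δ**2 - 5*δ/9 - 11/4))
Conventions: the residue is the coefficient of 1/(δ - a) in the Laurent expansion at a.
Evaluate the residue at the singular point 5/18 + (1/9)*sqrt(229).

The residue is -149600/199809 + (2314760/45756261)*sqrt(229).

The factor δ**2 - 5*δ/9 - 11/4 splits as (δ - a)(δ - a') with a = 5/18 + (1/9)*sqrt(229), a' = 5/18 - (1/9)*sqrt(229). At the order-1 pole a set g(δ) = (δ - a)*f(δ) = [4/(5*(δ + 9/5)**2)] / (δ - a').
Simple pole: residue = g(a) at a = 5/18 + (1/9)*sqrt(229), which is -149600/199809 + (2314760/45756261)*sqrt(229).


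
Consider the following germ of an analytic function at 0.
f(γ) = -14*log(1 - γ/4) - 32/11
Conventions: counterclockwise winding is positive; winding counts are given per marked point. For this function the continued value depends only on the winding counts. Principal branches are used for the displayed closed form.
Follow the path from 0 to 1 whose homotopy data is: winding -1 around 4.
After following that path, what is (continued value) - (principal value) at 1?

Continued minus principal equals (28)*pi*i.

The rational part is single-valued and drops out of the difference; each branch term changes only by its own monodromy.
(-14)*log(1 - γ/(4)): each positive loop around 4 adds 2*pi*i to the log, so winding -1 contributes (-14)*(-1)*2*pi*i = (28)*pi*i.
Summing the contributions at γ = 1 gives (28)*pi*i.


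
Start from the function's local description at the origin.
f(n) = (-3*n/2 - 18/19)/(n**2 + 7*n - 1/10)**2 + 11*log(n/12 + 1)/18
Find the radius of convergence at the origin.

Denominator factor (n**2 + 7*n - 1/10)^2: discriminant 247/5, real irrational roots -7/2 + (1/10)*sqrt(1235) and -7/2 - (1/10)*sqrt(1235); poles of order 2, moduli -7/2 + (1/10)*sqrt(1235) and 7/2 + (1/10)*sqrt(1235).
Branch term (11/18)*log(1 - n/(-12)): its argument vanishes at n = -12, a logarithmic branch point, modulus 12.
The radius of convergence is the smallest modulus among the singular points: -7/2 + (1/10)*sqrt(1235).

The radius of convergence is -7/2 + (1/10)*sqrt(1235).


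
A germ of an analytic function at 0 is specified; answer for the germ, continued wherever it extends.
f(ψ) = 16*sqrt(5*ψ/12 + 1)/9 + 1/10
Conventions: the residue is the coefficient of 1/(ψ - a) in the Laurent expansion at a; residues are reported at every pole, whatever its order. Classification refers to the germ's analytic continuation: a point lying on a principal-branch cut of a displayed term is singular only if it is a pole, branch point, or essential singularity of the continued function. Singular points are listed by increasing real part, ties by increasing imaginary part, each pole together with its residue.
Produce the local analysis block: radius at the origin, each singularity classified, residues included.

Radius of convergence at 0: 12/5.
At -12/5: an algebraic (square-root) branch point.

Branch term (16/9)*sqrt(1 - ψ/(-12/5)): its argument vanishes at ψ = -12/5, a square-root branch point, modulus 12/5.
The radius of convergence is the smallest modulus among the singular points: 12/5.


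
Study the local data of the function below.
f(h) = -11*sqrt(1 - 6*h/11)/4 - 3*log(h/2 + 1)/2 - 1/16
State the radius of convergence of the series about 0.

The radius of convergence is 11/6.

Branch term (-11/4)*sqrt(1 - h/(11/6)): its argument vanishes at h = 11/6, a square-root branch point, modulus 11/6.
Branch term (-3/2)*log(1 - h/(-2)): its argument vanishes at h = -2, a logarithmic branch point, modulus 2.
The radius of convergence is the smallest modulus among the singular points: 11/6.


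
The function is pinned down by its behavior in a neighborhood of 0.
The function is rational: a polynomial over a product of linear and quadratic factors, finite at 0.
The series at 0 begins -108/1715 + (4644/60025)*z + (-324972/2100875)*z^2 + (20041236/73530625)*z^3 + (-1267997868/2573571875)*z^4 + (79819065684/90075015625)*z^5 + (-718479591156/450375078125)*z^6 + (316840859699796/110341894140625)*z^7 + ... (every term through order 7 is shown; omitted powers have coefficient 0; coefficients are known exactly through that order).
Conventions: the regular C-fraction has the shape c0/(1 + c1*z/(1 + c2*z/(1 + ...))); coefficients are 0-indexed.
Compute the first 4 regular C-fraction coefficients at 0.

The regular C-fraction coefficients are [-108/1715, 43/35, 232/301, -10747/17458].

Taylor coefficients (read off): a_0 = -108/1715, a_1 = 4644/60025, a_2 = -324972/2100875, a_3 = 20041236/73530625.
c0 = a_0 = -108/1715. Peel one level at a time: if S = 1 + c*z/S' with S'(0) = 1, then c is the z-coefficient of S and S' = c*z/(S - 1).
S_1 = c0/f = 1 + (43/35)*z + (-232/245)*z^2 + ...; c1 = 43/35.
S_2 = c1*z/(S_1 - 1) = 1 + (232/301)*z + (42988/90601)*z^2 + ...; c2 = 232/301.
S_3 = c2*z/(S_2 - 1) = 1 + (-10747/17458)*z + ...; c3 = -10747/17458.


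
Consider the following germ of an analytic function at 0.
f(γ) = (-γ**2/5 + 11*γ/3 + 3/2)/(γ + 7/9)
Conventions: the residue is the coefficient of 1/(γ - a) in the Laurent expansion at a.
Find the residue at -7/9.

At the order-1 pole -7/9 set g(γ) = (γ - (-7/9))*f(γ) = -γ**2/5 + 11*γ/3 + 3/2.
Simple pole: residue = g(a) at a = -7/9, which is -1193/810.

The residue is -1193/810.


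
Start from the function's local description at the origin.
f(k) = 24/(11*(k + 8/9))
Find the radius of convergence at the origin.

The radius of convergence is 8/9.

Denominator factor (k + 8/9): pole of order 1 at -8/9, modulus 8/9.
The radius of convergence is the smallest modulus among the singular points: 8/9.


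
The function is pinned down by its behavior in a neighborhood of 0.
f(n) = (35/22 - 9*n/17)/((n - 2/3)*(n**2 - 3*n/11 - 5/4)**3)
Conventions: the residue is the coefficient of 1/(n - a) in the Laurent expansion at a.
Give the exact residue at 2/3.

At the order-1 pole 2/3 set g(n) = (n - (2/3))*f(n) = (35/22 - 9*n/17)/(n**2 - 3*n/11 - 5/4)**3.
Simple pole: residue = g(a) at a = 2/3, which is -1306904544/1016200007.

The residue is -1306904544/1016200007.


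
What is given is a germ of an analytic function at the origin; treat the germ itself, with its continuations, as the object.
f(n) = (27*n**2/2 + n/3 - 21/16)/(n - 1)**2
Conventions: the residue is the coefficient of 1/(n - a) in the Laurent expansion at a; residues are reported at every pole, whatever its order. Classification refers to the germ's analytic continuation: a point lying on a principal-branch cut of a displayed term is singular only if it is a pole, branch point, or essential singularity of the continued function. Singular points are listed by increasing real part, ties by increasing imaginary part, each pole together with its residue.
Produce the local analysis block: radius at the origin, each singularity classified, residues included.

Radius of convergence at 0: 1.
At 1: a pole of order 2; residue 82/3.

Denominator factor (n - 1)^2: pole of order 2 at 1, modulus 1.
The radius of convergence is the smallest modulus among the singular points: 1.
At the order-2 pole 1 set g(n) = (n - (1))^2*f(n) = 27*n**2/2 + n/3 - 21/16.
Order-2 pole: residue = g'(a); g'(1) = 82/3, so the residue is 82/3.


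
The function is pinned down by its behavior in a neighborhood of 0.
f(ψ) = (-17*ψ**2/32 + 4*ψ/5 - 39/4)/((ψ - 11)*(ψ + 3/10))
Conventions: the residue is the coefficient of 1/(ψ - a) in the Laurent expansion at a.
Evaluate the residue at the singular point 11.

At the order-1 pole 11 set g(ψ) = (ψ - (11))*f(ψ) = (-17*ψ**2/32 + 4*ψ/5 - 39/4)/(ψ + 3/10).
Simple pole: residue = g(a) at a = 11, which is -10437/1808.

The residue is -10437/1808.


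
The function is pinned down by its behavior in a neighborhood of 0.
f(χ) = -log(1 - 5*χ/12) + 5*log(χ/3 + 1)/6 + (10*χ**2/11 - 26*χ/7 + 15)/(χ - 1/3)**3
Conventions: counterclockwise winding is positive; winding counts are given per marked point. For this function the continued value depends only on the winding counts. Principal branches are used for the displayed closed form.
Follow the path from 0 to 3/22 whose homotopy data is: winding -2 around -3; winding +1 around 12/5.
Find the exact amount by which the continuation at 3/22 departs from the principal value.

Continued minus principal equals -(16/3)*pi*i.

The rational part is single-valued and drops out of the difference; each branch term changes only by its own monodromy.
(5/6)*log(1 - χ/(-3)): each positive loop around -3 adds 2*pi*i to the log, so winding -2 contributes (5/6)*(-2)*2*pi*i = -(10/3)*pi*i.
(-1)*log(1 - χ/(12/5)): each positive loop around 12/5 adds 2*pi*i to the log, so winding +1 contributes (-1)*(1)*2*pi*i = -(2)*pi*i.
Summing the contributions at χ = 3/22 gives -(16/3)*pi*i.


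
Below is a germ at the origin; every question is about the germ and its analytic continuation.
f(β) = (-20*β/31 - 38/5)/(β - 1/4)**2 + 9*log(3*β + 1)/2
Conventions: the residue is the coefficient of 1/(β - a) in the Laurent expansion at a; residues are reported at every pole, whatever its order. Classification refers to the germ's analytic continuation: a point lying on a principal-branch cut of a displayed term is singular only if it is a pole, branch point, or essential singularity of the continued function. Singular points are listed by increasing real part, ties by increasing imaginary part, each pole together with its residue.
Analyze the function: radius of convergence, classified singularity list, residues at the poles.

Denominator factor (β - 1/4)^2: pole of order 2 at 1/4, modulus 1/4.
Branch term (9/2)*log(1 - β/(-1/3)): its argument vanishes at β = -1/3, a logarithmic branch point, modulus 1/3.
The radius of convergence is the smallest modulus among the singular points: 1/4.
The branch term is analytic at 1/4 and contributes nothing to the residue; only the rational part matters.
At the order-2 pole 1/4 set g(β) = (β - (1/4))^2*(rational part) = -20*β/31 - 38/5.
Order-2 pole: residue = g'(a); g'(1/4) = -20/31, so the residue is -20/31.
List the singular points by increasing real part (a conjugate pair: the negative imaginary part first).

Radius of convergence at 0: 1/4.
At -1/3: a logarithmic branch point.
At 1/4: a pole of order 2; residue -20/31.


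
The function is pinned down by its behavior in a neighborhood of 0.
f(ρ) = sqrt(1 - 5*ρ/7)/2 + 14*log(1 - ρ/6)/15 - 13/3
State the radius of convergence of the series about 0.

The radius of convergence is 7/5.

Branch term (1/2)*sqrt(1 - ρ/(7/5)): its argument vanishes at ρ = 7/5, a square-root branch point, modulus 7/5.
Branch term (14/15)*log(1 - ρ/(6)): its argument vanishes at ρ = 6, a logarithmic branch point, modulus 6.
The radius of convergence is the smallest modulus among the singular points: 7/5.


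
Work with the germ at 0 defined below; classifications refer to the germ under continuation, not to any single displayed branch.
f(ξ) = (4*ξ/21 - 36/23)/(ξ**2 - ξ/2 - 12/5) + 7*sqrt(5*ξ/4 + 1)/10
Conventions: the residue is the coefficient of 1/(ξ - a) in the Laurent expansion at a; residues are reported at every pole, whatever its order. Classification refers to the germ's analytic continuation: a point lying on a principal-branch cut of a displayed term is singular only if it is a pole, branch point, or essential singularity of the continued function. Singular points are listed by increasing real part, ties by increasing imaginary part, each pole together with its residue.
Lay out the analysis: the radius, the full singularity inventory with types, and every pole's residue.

Denominator factor (ξ**2 - ξ/2 - 12/5): discriminant 197/20, real irrational roots 1/4 + (1/20)*sqrt(985) and 1/4 - (1/20)*sqrt(985); poles of order 1, moduli 1/4 + (1/20)*sqrt(985) and -1/4 + (1/20)*sqrt(985).
Branch term (7/10)*sqrt(1 - ξ/(-4/5)): its argument vanishes at ξ = -4/5, a square-root branch point, modulus 4/5.
The radius of convergence is the smallest modulus among the singular points: 4/5.
The branch term is analytic at 1/4 - (1/20)*sqrt(985) and contributes nothing to the residue; only the rational part matters.
The factor ξ**2 - ξ/2 - 12/5 splits as (ξ - a)(ξ - a') with a = 1/4 - (1/20)*sqrt(985), a' = 1/4 + (1/20)*sqrt(985). At the order-1 pole a set g(ξ) = (ξ - a)*(rational part) = [4*ξ/21 - 36/23] / (ξ - a').
Simple pole: residue = g(a) at a = 1/4 - (1/20)*sqrt(985), which is 2/21 + (1466/95151)*sqrt(985).
The branch term is analytic at 1/4 + (1/20)*sqrt(985) and contributes nothing to the residue; only the rational part matters.
The factor ξ**2 - ξ/2 - 12/5 splits as (ξ - a)(ξ - a') with a = 1/4 + (1/20)*sqrt(985), a' = 1/4 - (1/20)*sqrt(985). At the order-1 pole a set g(ξ) = (ξ - a)*(rational part) = [4*ξ/21 - 36/23] / (ξ - a').
Simple pole: residue = g(a) at a = 1/4 + (1/20)*sqrt(985), which is 2/21 - (1466/95151)*sqrt(985).
List the singular points by increasing real part (a conjugate pair: the negative imaginary part first).

Radius of convergence at 0: 4/5.
At 1/4 - (1/20)*sqrt(985): a pole of order 1; residue 2/21 + (1466/95151)*sqrt(985).
At -4/5: an algebraic (square-root) branch point.
At 1/4 + (1/20)*sqrt(985): a pole of order 1; residue 2/21 - (1466/95151)*sqrt(985).


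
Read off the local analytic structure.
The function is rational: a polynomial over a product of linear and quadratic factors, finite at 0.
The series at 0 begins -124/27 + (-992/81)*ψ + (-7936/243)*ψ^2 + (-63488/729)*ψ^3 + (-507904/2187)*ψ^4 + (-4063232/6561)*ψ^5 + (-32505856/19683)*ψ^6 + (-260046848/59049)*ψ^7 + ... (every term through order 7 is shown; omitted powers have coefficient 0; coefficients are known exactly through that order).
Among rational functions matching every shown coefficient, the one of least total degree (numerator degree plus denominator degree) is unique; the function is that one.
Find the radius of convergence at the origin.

No rational of total degree below 1 reproduces all 8 coefficients; solving the [0/1] Pade equations on them gives f(ψ) = 31/(18*(ψ - 3/8)), whose expansion matches every shown term.
Denominator factor (ψ - 3/8): pole of order 1 at 3/8, modulus 3/8.
The radius of convergence is the smallest modulus among the singular points: 3/8.

The radius of convergence is 3/8.


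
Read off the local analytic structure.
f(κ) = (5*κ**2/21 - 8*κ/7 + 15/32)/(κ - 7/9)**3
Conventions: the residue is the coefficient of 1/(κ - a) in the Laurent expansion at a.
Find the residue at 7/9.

The residue is 5/21.

At the order-3 pole 7/9 set g(κ) = (κ - (7/9))^3*f(κ) = 5*κ**2/21 - 8*κ/7 + 15/32.
Order-3 pole: residue = g''(a)/2; g''(7/9) = 10/21, so the residue is 5/21.


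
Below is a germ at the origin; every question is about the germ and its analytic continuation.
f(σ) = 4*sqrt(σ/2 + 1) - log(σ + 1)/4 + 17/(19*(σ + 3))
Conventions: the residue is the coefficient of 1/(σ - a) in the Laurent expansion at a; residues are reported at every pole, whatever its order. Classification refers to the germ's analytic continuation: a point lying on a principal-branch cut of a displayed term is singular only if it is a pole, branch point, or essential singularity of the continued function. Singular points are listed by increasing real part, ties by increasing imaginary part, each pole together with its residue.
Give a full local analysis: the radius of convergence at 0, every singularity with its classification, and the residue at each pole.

Denominator factor (σ + 3): pole of order 1 at -3, modulus 3.
Branch term (4)*sqrt(1 - σ/(-2)): its argument vanishes at σ = -2, a square-root branch point, modulus 2.
Branch term (-1/4)*log(1 - σ/(-1)): its argument vanishes at σ = -1, a logarithmic branch point, modulus 1.
The radius of convergence is the smallest modulus among the singular points: 1.
The branch terms are analytic at -3 and contribute nothing to the residue; only the rational part matters.
At the order-1 pole -3 set g(σ) = (σ - (-3))*(rational part) = 17/19.
Simple pole: residue = g(a) at a = -3, which is 17/19.
List the singular points by increasing real part (a conjugate pair: the negative imaginary part first).

Radius of convergence at 0: 1.
At -3: a pole of order 1; residue 17/19.
At -2: an algebraic (square-root) branch point.
At -1: a logarithmic branch point.


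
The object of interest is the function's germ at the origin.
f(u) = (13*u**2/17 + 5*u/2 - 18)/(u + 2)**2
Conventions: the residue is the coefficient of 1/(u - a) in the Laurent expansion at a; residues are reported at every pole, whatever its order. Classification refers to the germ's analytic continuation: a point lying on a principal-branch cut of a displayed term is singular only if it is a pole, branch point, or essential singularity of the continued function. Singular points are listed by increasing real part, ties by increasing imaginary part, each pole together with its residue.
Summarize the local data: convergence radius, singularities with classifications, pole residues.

Denominator factor (u + 2)^2: pole of order 2 at -2, modulus 2.
The radius of convergence is the smallest modulus among the singular points: 2.
At the order-2 pole -2 set g(u) = (u - (-2))^2*f(u) = 13*u**2/17 + 5*u/2 - 18.
Order-2 pole: residue = g'(a); g'(-2) = -19/34, so the residue is -19/34.

Radius of convergence at 0: 2.
At -2: a pole of order 2; residue -19/34.


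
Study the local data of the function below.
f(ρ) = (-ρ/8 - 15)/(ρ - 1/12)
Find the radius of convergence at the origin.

The radius of convergence is 1/12.

Denominator factor (ρ - 1/12): pole of order 1 at 1/12, modulus 1/12.
The radius of convergence is the smallest modulus among the singular points: 1/12.


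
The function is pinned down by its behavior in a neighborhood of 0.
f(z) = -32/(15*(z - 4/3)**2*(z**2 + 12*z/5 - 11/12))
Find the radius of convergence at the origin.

The radius of convergence is -6/5 + (1/30)*sqrt(2121).

Denominator factor (z - 4/3)^2: pole of order 2 at 4/3, modulus 4/3.
Denominator factor (z**2 + 12*z/5 - 11/12): discriminant 707/75, real irrational roots -6/5 + (1/30)*sqrt(2121) and -6/5 - (1/30)*sqrt(2121); poles of order 1, moduli -6/5 + (1/30)*sqrt(2121) and 6/5 + (1/30)*sqrt(2121).
The radius of convergence is the smallest modulus among the singular points: -6/5 + (1/30)*sqrt(2121).


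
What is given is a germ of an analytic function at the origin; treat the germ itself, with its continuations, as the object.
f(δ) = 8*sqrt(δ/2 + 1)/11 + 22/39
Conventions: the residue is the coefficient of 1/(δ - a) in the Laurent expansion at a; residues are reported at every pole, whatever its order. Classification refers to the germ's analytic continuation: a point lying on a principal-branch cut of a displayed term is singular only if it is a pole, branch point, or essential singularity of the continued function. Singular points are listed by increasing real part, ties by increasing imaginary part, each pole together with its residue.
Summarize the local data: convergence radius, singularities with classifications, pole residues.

Branch term (8/11)*sqrt(1 - δ/(-2)): its argument vanishes at δ = -2, a square-root branch point, modulus 2.
The radius of convergence is the smallest modulus among the singular points: 2.

Radius of convergence at 0: 2.
At -2: an algebraic (square-root) branch point.


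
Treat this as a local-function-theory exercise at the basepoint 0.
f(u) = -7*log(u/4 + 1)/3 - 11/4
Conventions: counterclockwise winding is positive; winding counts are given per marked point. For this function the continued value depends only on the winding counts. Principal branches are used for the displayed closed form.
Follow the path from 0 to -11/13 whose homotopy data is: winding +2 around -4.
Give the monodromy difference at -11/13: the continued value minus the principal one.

Continued minus principal equals -(28/3)*pi*i.

The rational part is single-valued and drops out of the difference; each branch term changes only by its own monodromy.
(-7/3)*log(1 - u/(-4)): each positive loop around -4 adds 2*pi*i to the log, so winding +2 contributes (-7/3)*(2)*2*pi*i = -(28/3)*pi*i.
Summing the contributions at u = -11/13 gives -(28/3)*pi*i.


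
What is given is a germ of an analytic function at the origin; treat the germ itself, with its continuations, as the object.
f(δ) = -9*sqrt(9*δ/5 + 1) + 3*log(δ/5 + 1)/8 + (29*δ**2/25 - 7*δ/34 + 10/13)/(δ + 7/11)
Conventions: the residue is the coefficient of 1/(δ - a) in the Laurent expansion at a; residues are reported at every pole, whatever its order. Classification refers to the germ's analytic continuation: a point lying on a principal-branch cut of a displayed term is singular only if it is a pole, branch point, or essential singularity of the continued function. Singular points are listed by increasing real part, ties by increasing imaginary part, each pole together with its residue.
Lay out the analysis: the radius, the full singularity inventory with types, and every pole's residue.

Denominator factor (δ + 7/11): pole of order 1 at -7/11, modulus 7/11.
Branch term (-9)*sqrt(1 - δ/(-5/9)): its argument vanishes at δ = -5/9, a square-root branch point, modulus 5/9.
Branch term (3/8)*log(1 - δ/(-5)): its argument vanishes at δ = -5, a logarithmic branch point, modulus 5.
The radius of convergence is the smallest modulus among the singular points: 5/9.
The branch terms are analytic at -7/11 and contribute nothing to the residue; only the rational part matters.
At the order-1 pole -7/11 set g(δ) = (δ - (-7/11))*(rational part) = 29*δ**2/25 - 7*δ/34 + 10/13.
Simple pole: residue = g(a) at a = -7/11, which is 1831757/1337050.
List the singular points by increasing real part (a conjugate pair: the negative imaginary part first).

Radius of convergence at 0: 5/9.
At -5: a logarithmic branch point.
At -7/11: a pole of order 1; residue 1831757/1337050.
At -5/9: an algebraic (square-root) branch point.


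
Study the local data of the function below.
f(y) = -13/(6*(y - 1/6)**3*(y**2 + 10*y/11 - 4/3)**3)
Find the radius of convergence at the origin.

The radius of convergence is 1/6.

Denominator factor (y - 1/6)^3: pole of order 3 at 1/6, modulus 1/6.
Denominator factor (y**2 + 10*y/11 - 4/3)^3: discriminant 2236/363, real irrational roots -5/11 + (1/33)*sqrt(1677) and -5/11 - (1/33)*sqrt(1677); poles of order 3, moduli -5/11 + (1/33)*sqrt(1677) and 5/11 + (1/33)*sqrt(1677).
The radius of convergence is the smallest modulus among the singular points: 1/6.


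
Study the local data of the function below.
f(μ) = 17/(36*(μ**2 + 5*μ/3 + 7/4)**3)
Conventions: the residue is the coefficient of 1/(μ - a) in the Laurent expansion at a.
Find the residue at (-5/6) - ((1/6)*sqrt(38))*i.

The residue is ((1377/109744)*sqrt(38))*i.

The factor μ**2 + 5*μ/3 + 7/4 splits as (μ - a)(μ - a') with a = (-5/6) - ((1/6)*sqrt(38))*i, a' = (-5/6) + ((1/6)*sqrt(38))*i. At the order-3 pole a set g(μ) = (μ - a)^3*f(μ) = [17/36] / (μ - a')^3.
Order-3 pole: residue = g''(a)/2; g''((-5/6) - ((1/6)*sqrt(38))*i) = ((1377/54872)*sqrt(38))*i, so the residue is ((1377/109744)*sqrt(38))*i.


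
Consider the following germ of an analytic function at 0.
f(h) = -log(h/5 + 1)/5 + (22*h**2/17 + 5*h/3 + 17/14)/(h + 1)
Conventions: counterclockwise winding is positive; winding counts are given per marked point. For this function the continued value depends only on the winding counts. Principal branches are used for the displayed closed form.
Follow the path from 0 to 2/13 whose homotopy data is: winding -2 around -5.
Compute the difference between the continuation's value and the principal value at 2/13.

The rational part is single-valued and drops out of the difference; each branch term changes only by its own monodromy.
(-1/5)*log(1 - h/(-5)): each positive loop around -5 adds 2*pi*i to the log, so winding -2 contributes (-1/5)*(-2)*2*pi*i = (4/5)*pi*i.
Summing the contributions at h = 2/13 gives (4/5)*pi*i.

Continued minus principal equals (4/5)*pi*i.


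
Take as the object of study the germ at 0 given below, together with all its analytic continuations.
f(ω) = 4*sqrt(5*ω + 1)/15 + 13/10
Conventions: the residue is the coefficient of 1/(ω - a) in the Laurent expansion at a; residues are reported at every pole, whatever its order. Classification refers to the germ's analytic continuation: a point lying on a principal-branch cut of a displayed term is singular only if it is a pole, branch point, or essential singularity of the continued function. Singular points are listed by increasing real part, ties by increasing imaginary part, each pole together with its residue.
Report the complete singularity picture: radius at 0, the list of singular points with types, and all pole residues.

Radius of convergence at 0: 1/5.
At -1/5: an algebraic (square-root) branch point.

Branch term (4/15)*sqrt(1 - ω/(-1/5)): its argument vanishes at ω = -1/5, a square-root branch point, modulus 1/5.
The radius of convergence is the smallest modulus among the singular points: 1/5.


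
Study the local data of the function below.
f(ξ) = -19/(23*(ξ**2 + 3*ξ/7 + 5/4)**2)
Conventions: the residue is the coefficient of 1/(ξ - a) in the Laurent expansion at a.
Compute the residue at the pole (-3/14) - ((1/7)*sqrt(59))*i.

The factor ξ**2 + 3*ξ/7 + 5/4 splits as (ξ - a)(ξ - a') with a = (-3/14) - ((1/7)*sqrt(59))*i, a' = (-3/14) + ((1/7)*sqrt(59))*i. At the order-2 pole a set g(ξ) = (ξ - a)^2*f(ξ) = [-19/23] / (ξ - a')^2.
Order-2 pole: residue = g'(a); g'((-3/14) - ((1/7)*sqrt(59))*i) = -((6517/320252)*sqrt(59))*i, so the residue is -((6517/320252)*sqrt(59))*i.

The residue is -((6517/320252)*sqrt(59))*i.


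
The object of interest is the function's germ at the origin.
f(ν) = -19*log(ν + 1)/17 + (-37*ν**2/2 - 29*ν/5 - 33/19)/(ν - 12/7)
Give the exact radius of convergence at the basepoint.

Denominator factor (ν - 12/7): pole of order 1 at 12/7, modulus 12/7.
Branch term (-19/17)*log(1 - ν/(-1)): its argument vanishes at ν = -1, a logarithmic branch point, modulus 1.
The radius of convergence is the smallest modulus among the singular points: 1.

The radius of convergence is 1.


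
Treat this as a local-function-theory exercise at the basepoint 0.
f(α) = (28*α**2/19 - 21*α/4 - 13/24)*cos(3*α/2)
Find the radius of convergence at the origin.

The factor cos(3*α/2) is entire and contributes no finite singular point.
The polynomial part has no poles.
No finite singular points: the Taylor series at 0 converges everywhere.

The radius of convergence is infinite.


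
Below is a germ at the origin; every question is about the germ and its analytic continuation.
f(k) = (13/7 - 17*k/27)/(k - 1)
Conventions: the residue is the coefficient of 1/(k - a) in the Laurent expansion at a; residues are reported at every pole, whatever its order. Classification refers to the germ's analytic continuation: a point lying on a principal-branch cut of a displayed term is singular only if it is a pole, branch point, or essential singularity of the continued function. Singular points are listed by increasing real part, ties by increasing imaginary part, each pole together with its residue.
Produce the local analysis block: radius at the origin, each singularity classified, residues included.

Radius of convergence at 0: 1.
At 1: a pole of order 1; residue 232/189.

Denominator factor (k - 1): pole of order 1 at 1, modulus 1.
The radius of convergence is the smallest modulus among the singular points: 1.
At the order-1 pole 1 set g(k) = (k - (1))*f(k) = 13/7 - 17*k/27.
Simple pole: residue = g(a) at a = 1, which is 232/189.


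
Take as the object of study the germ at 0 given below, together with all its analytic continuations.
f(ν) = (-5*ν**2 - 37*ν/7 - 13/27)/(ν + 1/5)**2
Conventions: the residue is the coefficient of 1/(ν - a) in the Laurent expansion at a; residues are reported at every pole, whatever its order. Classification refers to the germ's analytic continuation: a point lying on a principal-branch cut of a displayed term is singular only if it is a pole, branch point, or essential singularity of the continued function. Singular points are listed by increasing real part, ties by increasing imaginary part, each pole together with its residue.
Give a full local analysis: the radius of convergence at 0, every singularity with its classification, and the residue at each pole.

Denominator factor (ν + 1/5)^2: pole of order 2 at -1/5, modulus 1/5.
The radius of convergence is the smallest modulus among the singular points: 1/5.
At the order-2 pole -1/5 set g(ν) = (ν - (-1/5))^2*f(ν) = -5*ν**2 - 37*ν/7 - 13/27.
Order-2 pole: residue = g'(a); g'(-1/5) = -23/7, so the residue is -23/7.

Radius of convergence at 0: 1/5.
At -1/5: a pole of order 2; residue -23/7.


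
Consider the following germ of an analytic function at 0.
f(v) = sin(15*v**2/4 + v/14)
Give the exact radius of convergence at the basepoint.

The factor sin(15*v**2/4 + v/14) is entire and contributes no finite singular point.
The polynomial part has no poles.
No finite singular points: the Taylor series at 0 converges everywhere.

The radius of convergence is infinite.


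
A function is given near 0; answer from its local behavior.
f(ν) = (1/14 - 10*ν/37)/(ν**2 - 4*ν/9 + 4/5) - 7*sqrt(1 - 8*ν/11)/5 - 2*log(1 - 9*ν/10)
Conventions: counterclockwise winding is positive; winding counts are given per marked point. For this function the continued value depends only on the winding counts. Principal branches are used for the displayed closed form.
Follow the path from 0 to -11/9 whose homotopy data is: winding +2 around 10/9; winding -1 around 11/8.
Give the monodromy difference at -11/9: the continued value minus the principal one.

Continued minus principal equals ((14/15)*sqrt(17)) - ((8)*pi)*i.

The rational part is single-valued and drops out of the difference; each branch term changes only by its own monodromy.
(-2)*log(1 - ν/(10/9)): each positive loop around 10/9 adds 2*pi*i to the log, so winding +2 contributes (-2)*(2)*2*pi*i = -(8)*pi*i.
(-7/5)*sqrt(1 - ν/(11/8)): winding -1 is odd, the square root flips sign, contributing -2*(-7/5)*sqrt(1 - (-11/9)/(11/8)) = -2*(-7/5)*sqrt(17/9) = (14/15)*sqrt(17).
Summing the contributions at ν = -11/9 gives ((14/15)*sqrt(17)) - ((8)*pi)*i.


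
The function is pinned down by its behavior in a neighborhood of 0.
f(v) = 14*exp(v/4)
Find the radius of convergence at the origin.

The radius of convergence is infinite.

The factor exp(v/4) is entire and contributes no finite singular point.
The polynomial part has no poles.
No finite singular points: the Taylor series at 0 converges everywhere.


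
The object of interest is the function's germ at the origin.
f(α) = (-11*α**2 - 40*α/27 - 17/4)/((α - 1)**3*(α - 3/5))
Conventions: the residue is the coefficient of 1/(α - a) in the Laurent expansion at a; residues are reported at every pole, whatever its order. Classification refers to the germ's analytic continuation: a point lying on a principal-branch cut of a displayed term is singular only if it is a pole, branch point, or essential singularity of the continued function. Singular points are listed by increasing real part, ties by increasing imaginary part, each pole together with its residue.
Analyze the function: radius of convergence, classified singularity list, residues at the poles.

Denominator factor (α - 1)^3: pole of order 3 at 1, modulus 1.
Denominator factor (α - 3/5): pole of order 1 at 3/5, modulus 3/5.
The radius of convergence is the smallest modulus among the singular points: 3/5.
At the order-1 pole 3/5 set g(α) = (α - (3/5))*f(α) = (-11*α**2 - 40*α/27 - 17/4)/(α - 1)**3.
Simple pole: residue = g(a) at a = 3/5, which is 40945/288.
At the order-3 pole 1 set g(α) = (α - (1))^3*f(α) = (-11*α**2 - 40*α/27 - 17/4)/(α - 3/5).
Order-3 pole: residue = g''(a)/2; g''(1) = -40945/144, so the residue is -40945/288.
List the singular points by increasing real part (a conjugate pair: the negative imaginary part first).

Radius of convergence at 0: 3/5.
At 3/5: a pole of order 1; residue 40945/288.
At 1: a pole of order 3; residue -40945/288.


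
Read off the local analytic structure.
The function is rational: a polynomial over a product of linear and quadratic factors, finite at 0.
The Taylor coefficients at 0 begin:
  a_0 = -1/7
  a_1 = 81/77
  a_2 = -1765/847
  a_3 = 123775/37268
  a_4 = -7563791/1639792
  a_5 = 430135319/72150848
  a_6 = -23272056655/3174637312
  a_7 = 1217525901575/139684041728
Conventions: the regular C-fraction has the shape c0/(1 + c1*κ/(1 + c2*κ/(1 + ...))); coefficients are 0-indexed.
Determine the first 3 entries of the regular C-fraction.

Taylor coefficients (read off): a_0 = -1/7, a_1 = 81/77, a_2 = -1765/847.
c0 = a_0 = -1/7. Peel one level at a time: if S = 1 + c*κ/S' with S'(0) = 1, then c is the κ-coefficient of S and S' = c*κ/(S - 1).
S_1 = c0/f = 1 + (81/11)*κ + (436/11)*κ^2 + ...; c1 = 81/11.
S_2 = c1*κ/(S_1 - 1) = 1 + (-436/81)*κ + ...; c2 = -436/81.

The regular C-fraction coefficients are [-1/7, 81/11, -436/81].


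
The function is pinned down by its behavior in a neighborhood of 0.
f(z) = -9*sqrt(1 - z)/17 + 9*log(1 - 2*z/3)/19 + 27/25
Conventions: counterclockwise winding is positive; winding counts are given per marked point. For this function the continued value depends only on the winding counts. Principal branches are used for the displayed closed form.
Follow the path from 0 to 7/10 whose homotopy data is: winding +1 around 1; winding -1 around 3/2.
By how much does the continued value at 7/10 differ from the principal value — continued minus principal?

The rational part is single-valued and drops out of the difference; each branch term changes only by its own monodromy.
(9/19)*log(1 - z/(3/2)): each positive loop around 3/2 adds 2*pi*i to the log, so winding -1 contributes (9/19)*(-1)*2*pi*i = -(18/19)*pi*i.
(-9/17)*sqrt(1 - z/(1)): winding +1 is odd, the square root flips sign, contributing -2*(-9/17)*sqrt(1 - (7/10)/(1)) = -2*(-9/17)*sqrt(3/10) = (9/85)*sqrt(30).
Summing the contributions at z = 7/10 gives ((9/85)*sqrt(30)) - ((18/19)*pi)*i.

Continued minus principal equals ((9/85)*sqrt(30)) - ((18/19)*pi)*i.


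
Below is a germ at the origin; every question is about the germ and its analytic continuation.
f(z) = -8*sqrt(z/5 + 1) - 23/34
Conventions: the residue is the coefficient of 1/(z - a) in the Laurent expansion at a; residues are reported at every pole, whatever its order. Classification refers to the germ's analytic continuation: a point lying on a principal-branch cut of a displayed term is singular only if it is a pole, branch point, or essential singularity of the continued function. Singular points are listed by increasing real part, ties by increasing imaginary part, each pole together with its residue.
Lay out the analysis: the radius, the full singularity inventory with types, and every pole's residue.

Radius of convergence at 0: 5.
At -5: an algebraic (square-root) branch point.

Branch term (-8)*sqrt(1 - z/(-5)): its argument vanishes at z = -5, a square-root branch point, modulus 5.
The radius of convergence is the smallest modulus among the singular points: 5.


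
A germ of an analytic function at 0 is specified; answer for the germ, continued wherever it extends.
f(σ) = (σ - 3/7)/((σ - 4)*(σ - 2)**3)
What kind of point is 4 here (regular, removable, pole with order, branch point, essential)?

The denominator factor σ - 4 vanishes at 4 and appears to the power 1; the numerator there equals 25/7, nonzero, and no other factor vanishes.
Hence a pole whose order is the multiplicity, 1.

The point is a pole of order 1.


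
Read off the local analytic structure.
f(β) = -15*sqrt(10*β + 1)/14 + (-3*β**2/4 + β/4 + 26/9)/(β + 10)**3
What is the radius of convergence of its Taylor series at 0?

Denominator factor (β + 10)^3: pole of order 3 at -10, modulus 10.
Branch term (-15/14)*sqrt(1 - β/(-1/10)): its argument vanishes at β = -1/10, a square-root branch point, modulus 1/10.
The radius of convergence is the smallest modulus among the singular points: 1/10.

The radius of convergence is 1/10.


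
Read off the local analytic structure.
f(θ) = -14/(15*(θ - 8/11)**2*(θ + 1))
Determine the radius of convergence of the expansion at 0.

The radius of convergence is 8/11.

Denominator factor (θ + 1): pole of order 1 at -1, modulus 1.
Denominator factor (θ - 8/11)^2: pole of order 2 at 8/11, modulus 8/11.
The radius of convergence is the smallest modulus among the singular points: 8/11.


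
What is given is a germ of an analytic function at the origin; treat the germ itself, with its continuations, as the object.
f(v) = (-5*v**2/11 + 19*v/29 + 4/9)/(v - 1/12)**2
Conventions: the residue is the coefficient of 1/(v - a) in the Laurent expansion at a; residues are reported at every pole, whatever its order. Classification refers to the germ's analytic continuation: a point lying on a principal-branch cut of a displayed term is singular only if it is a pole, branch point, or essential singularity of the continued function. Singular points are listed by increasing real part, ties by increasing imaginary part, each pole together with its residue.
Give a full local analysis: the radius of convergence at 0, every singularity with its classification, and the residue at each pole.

Radius of convergence at 0: 1/12.
At 1/12: a pole of order 2; residue 1109/1914.

Denominator factor (v - 1/12)^2: pole of order 2 at 1/12, modulus 1/12.
The radius of convergence is the smallest modulus among the singular points: 1/12.
At the order-2 pole 1/12 set g(v) = (v - (1/12))^2*f(v) = -5*v**2/11 + 19*v/29 + 4/9.
Order-2 pole: residue = g'(a); g'(1/12) = 1109/1914, so the residue is 1109/1914.


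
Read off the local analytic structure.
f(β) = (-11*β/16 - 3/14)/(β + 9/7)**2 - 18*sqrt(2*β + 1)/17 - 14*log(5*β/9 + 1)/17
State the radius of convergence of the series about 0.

The radius of convergence is 1/2.

Denominator factor (β + 9/7)^2: pole of order 2 at -9/7, modulus 9/7.
Branch term (-14/17)*log(1 - β/(-9/5)): its argument vanishes at β = -9/5, a logarithmic branch point, modulus 9/5.
Branch term (-18/17)*sqrt(1 - β/(-1/2)): its argument vanishes at β = -1/2, a square-root branch point, modulus 1/2.
The radius of convergence is the smallest modulus among the singular points: 1/2.


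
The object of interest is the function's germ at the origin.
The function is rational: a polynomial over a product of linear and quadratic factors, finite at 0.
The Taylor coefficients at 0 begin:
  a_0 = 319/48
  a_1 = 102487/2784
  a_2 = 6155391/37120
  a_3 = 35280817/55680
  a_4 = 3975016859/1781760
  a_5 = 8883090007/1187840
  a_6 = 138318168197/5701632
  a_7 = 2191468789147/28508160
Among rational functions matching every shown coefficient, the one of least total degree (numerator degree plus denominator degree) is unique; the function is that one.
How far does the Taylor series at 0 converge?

No rational of total degree below 4 reproduces all 8 coefficients; solving the [2/2] Pade equations on them gives f(n) = (9*n**2/5 + n/29 + 29/33)/(n - 4/11)**2, whose expansion matches every shown term.
Denominator factor (n - 4/11)^2: pole of order 2 at 4/11, modulus 4/11.
The radius of convergence is the smallest modulus among the singular points: 4/11.

The radius of convergence is 4/11.


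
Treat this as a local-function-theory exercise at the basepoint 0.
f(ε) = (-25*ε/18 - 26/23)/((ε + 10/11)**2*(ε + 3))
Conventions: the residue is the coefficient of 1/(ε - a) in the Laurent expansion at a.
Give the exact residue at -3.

At the order-1 pole -3 set g(ε) = (ε - (-3))*f(ε) = (-25*ε/18 - 26/23)/(ε + 10/11)**2.
Simple pole: residue = g(a) at a = -3, which is 50699/73002.

The residue is 50699/73002.


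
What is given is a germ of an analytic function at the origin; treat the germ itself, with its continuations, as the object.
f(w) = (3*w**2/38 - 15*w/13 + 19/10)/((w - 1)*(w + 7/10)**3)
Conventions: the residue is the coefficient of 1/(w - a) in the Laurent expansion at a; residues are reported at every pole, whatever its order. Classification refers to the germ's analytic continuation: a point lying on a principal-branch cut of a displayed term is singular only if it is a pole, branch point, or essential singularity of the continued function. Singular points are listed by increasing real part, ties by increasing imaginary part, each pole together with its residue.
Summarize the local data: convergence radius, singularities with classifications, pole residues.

Radius of convergence at 0: 7/10.
At -7/10: a pole of order 3; residue -203800/1213511.
At 1: a pole of order 1; residue 203800/1213511.

Denominator factor (w - 1): pole of order 1 at 1, modulus 1.
Denominator factor (w + 7/10)^3: pole of order 3 at -7/10, modulus 7/10.
The radius of convergence is the smallest modulus among the singular points: 7/10.
At the order-3 pole -7/10 set g(w) = (w - (-7/10))^3*f(w) = (3*w**2/38 - 15*w/13 + 19/10)/(w - 1).
Order-3 pole: residue = g''(a)/2; g''(-7/10) = -407600/1213511, so the residue is -203800/1213511.
At the order-1 pole 1 set g(w) = (w - (1))*f(w) = (3*w**2/38 - 15*w/13 + 19/10)/(w + 7/10)**3.
Simple pole: residue = g(a) at a = 1, which is 203800/1213511.
List the singular points by increasing real part (a conjugate pair: the negative imaginary part first).
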